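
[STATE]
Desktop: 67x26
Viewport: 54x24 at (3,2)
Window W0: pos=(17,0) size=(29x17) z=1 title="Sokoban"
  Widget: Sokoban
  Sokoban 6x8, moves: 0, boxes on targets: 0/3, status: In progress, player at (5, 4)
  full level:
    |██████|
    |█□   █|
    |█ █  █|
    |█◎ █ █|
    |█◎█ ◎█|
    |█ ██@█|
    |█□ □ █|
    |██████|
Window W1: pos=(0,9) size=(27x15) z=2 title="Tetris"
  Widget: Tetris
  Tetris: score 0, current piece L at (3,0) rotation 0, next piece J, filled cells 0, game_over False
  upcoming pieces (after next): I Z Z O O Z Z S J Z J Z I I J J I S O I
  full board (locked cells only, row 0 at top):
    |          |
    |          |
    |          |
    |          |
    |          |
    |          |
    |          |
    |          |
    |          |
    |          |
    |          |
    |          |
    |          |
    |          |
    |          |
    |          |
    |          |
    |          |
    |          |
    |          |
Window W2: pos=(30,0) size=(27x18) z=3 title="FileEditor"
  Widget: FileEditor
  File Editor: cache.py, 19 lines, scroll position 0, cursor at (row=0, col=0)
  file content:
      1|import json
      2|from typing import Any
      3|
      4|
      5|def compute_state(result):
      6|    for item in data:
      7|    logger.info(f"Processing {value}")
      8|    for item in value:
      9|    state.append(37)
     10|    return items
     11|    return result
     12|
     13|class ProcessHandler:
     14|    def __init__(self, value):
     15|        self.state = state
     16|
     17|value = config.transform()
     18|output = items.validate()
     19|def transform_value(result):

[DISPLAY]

              ┠────────────┠─────────────────────────┨
              ┃██████      ┃█mport json             ▲┃
              ┃█□   █      ┃from typing import Any  █┃
              ┃█ █  █      ┃                        ░┃
              ┃█◎ █ █      ┃                        ░┃
              ┃█◎█ ◎█      ┃def compute_state(result░┃
              ┃█ ██@█      ┃    for item in data:   ░┃
━━━━━━━━━━━━━━━━━━━━━━━┓   ┃    logger.info(f"Proces░┃
etris                  ┃   ┃    for item in value:  ░┃
───────────────────────┨ 0/┃    state.append(37)    ░┃
        │Next:         ┃   ┃    return items        ░┃
        │█             ┃   ┃    return result       ░┃
        │███           ┃   ┃                        ░┃
        │              ┃   ┃class ProcessHandler:   ░┃
        │              ┃━━━┃    def __init__(self, v▼┃
        │              ┃   ┗━━━━━━━━━━━━━━━━━━━━━━━━━┛
        │Score:        ┃                              
        │0             ┃                              
        │              ┃                              
        │              ┃                              
        │              ┃                              
━━━━━━━━━━━━━━━━━━━━━━━┛                              
                                                      
                                                      


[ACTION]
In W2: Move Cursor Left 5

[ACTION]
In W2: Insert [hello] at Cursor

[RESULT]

              ┠────────────┠─────────────────────────┨
              ┃██████      ┃hello█mport json        ▲┃
              ┃█□   █      ┃from typing import Any  █┃
              ┃█ █  █      ┃                        ░┃
              ┃█◎ █ █      ┃                        ░┃
              ┃█◎█ ◎█      ┃def compute_state(result░┃
              ┃█ ██@█      ┃    for item in data:   ░┃
━━━━━━━━━━━━━━━━━━━━━━━┓   ┃    logger.info(f"Proces░┃
etris                  ┃   ┃    for item in value:  ░┃
───────────────────────┨ 0/┃    state.append(37)    ░┃
        │Next:         ┃   ┃    return items        ░┃
        │█             ┃   ┃    return result       ░┃
        │███           ┃   ┃                        ░┃
        │              ┃   ┃class ProcessHandler:   ░┃
        │              ┃━━━┃    def __init__(self, v▼┃
        │              ┃   ┗━━━━━━━━━━━━━━━━━━━━━━━━━┛
        │Score:        ┃                              
        │0             ┃                              
        │              ┃                              
        │              ┃                              
        │              ┃                              
━━━━━━━━━━━━━━━━━━━━━━━┛                              
                                                      
                                                      


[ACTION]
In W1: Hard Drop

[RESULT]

              ┠────────────┠─────────────────────────┨
              ┃██████      ┃hello█mport json        ▲┃
              ┃█□   █      ┃from typing import Any  █┃
              ┃█ █  █      ┃                        ░┃
              ┃█◎ █ █      ┃                        ░┃
              ┃█◎█ ◎█      ┃def compute_state(result░┃
              ┃█ ██@█      ┃    for item in data:   ░┃
━━━━━━━━━━━━━━━━━━━━━━━┓   ┃    logger.info(f"Proces░┃
etris                  ┃   ┃    for item in value:  ░┃
───────────────────────┨ 0/┃    state.append(37)    ░┃
        │Next:         ┃   ┃    return items        ░┃
        │████          ┃   ┃    return result       ░┃
        │              ┃   ┃                        ░┃
        │              ┃   ┃class ProcessHandler:   ░┃
        │              ┃━━━┃    def __init__(self, v▼┃
        │              ┃   ┗━━━━━━━━━━━━━━━━━━━━━━━━━┛
        │Score:        ┃                              
        │0             ┃                              
        │              ┃                              
   ▒    │              ┃                              
 ▒▒▒    │              ┃                              
━━━━━━━━━━━━━━━━━━━━━━━┛                              
                                                      
                                                      


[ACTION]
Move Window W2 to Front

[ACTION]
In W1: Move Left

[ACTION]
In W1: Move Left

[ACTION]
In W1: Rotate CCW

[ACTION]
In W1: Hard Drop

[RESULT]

              ┠────────────┠─────────────────────────┨
              ┃██████      ┃hello█mport json        ▲┃
              ┃█□   █      ┃from typing import Any  █┃
              ┃█ █  █      ┃                        ░┃
              ┃█◎ █ █      ┃                        ░┃
              ┃█◎█ ◎█      ┃def compute_state(result░┃
              ┃█ ██@█      ┃    for item in data:   ░┃
━━━━━━━━━━━━━━━━━━━━━━━┓   ┃    logger.info(f"Proces░┃
etris                  ┃   ┃    for item in value:  ░┃
───────────────────────┨ 0/┃    state.append(37)    ░┃
        │Next:         ┃   ┃    return items        ░┃
        │▓▓            ┃   ┃    return result       ░┃
        │ ▓▓           ┃   ┃                        ░┃
        │              ┃   ┃class ProcessHandler:   ░┃
        │              ┃━━━┃    def __init__(self, v▼┃
        │              ┃   ┗━━━━━━━━━━━━━━━━━━━━━━━━━┛
        │Score:        ┃                              
        │0             ┃                              
█       │              ┃                              
█  ▒    │              ┃                              
█▒▒▒    │              ┃                              
━━━━━━━━━━━━━━━━━━━━━━━┛                              
                                                      
                                                      


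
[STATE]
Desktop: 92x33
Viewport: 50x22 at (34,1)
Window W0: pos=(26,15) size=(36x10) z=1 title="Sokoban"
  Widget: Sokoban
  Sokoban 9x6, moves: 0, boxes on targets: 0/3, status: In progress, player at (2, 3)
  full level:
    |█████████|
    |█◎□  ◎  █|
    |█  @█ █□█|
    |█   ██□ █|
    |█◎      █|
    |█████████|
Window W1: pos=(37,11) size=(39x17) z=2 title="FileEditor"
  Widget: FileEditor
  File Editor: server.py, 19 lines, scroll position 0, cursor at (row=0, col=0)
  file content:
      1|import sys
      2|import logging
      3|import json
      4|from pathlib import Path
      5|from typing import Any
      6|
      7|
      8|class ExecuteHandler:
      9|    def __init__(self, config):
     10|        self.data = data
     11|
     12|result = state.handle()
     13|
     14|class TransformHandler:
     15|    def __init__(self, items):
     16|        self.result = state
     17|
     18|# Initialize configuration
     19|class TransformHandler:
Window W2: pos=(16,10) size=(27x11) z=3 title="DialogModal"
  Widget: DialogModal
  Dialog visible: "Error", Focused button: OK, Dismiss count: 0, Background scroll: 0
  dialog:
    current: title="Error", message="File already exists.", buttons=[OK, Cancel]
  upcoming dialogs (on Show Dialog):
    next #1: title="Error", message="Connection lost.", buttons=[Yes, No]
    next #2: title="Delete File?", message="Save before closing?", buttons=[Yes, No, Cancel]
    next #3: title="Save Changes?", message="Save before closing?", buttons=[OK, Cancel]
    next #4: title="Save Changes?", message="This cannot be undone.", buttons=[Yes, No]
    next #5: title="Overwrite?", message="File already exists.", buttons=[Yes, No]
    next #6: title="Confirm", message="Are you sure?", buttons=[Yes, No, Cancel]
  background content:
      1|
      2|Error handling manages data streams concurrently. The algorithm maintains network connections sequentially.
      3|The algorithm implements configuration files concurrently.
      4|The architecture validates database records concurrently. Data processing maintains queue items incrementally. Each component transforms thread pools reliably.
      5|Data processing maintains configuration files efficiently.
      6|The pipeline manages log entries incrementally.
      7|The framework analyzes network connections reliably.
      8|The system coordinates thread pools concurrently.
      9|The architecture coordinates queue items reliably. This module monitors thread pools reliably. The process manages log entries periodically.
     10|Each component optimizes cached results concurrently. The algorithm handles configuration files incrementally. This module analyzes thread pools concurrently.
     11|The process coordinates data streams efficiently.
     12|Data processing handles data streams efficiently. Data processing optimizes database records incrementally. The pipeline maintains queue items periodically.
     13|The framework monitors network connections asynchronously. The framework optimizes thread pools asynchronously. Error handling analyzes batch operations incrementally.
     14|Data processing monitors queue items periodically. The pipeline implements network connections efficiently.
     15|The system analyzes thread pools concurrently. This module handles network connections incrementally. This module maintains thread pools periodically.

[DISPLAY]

                                                  
                                                  
                                                  
                                                  
                                                  
                                                  
                                                  
                                                  
                                                  
━━━━━━━━┓                                         
        ┃━━━━━━━━━━━━━━━━━━━━━━━━━━━━━━━━┓        
────────┨Editor                          ┃        
        ┃────────────────────────────────┨        
─────┐da┃t sys                          ▲┃        
     │s ┃t logging                      █┃        
xists│te┃t json                         ░┃        
l    │ns┃pathlib import Path            ░┃        
─────┘g ┃typing import Any              ░┃        
lyzes ne┃                               ░┃        
━━━━━━━━┛                               ░┃        
 █ ┃class ExecuteHandler:               ░┃        
 █ ┃    def __init__(self, config):     ░┃        


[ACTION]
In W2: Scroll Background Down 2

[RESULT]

                                                  
                                                  
                                                  
                                                  
                                                  
                                                  
                                                  
                                                  
                                                  
━━━━━━━━┓                                         
        ┃━━━━━━━━━━━━━━━━━━━━━━━━━━━━━━━━┓        
────────┨Editor                          ┃        
lements ┃────────────────────────────────┨        
─────┐te┃t sys                          ▲┃        
     │ns┃t logging                      █┃        
xists│g ┃t json                         ░┃        
l    │ne┃pathlib import Path            ░┃        
─────┘th┃typing import Any              ░┃        
coordina┃                               ░┃        
━━━━━━━━┛                               ░┃        
 █ ┃class ExecuteHandler:               ░┃        
 █ ┃    def __init__(self, config):     ░┃        


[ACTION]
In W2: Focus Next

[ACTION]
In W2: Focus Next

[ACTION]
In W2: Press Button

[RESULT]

                                                  
                                                  
                                                  
                                                  
                                                  
                                                  
                                                  
                                                  
                                                  
━━━━━━━━┓                                         
        ┃━━━━━━━━━━━━━━━━━━━━━━━━━━━━━━━━┓        
────────┨Editor                          ┃        
lements ┃────────────────────────────────┨        
validate┃t sys                          ▲┃        
aintains┃t logging                      █┃        
ges log ┃t json                         ░┃        
lyzes ne┃pathlib import Path            ░┃        
nates th┃typing import Any              ░┃        
coordina┃                               ░┃        
━━━━━━━━┛                               ░┃        
 █ ┃class ExecuteHandler:               ░┃        
 █ ┃    def __init__(self, config):     ░┃        


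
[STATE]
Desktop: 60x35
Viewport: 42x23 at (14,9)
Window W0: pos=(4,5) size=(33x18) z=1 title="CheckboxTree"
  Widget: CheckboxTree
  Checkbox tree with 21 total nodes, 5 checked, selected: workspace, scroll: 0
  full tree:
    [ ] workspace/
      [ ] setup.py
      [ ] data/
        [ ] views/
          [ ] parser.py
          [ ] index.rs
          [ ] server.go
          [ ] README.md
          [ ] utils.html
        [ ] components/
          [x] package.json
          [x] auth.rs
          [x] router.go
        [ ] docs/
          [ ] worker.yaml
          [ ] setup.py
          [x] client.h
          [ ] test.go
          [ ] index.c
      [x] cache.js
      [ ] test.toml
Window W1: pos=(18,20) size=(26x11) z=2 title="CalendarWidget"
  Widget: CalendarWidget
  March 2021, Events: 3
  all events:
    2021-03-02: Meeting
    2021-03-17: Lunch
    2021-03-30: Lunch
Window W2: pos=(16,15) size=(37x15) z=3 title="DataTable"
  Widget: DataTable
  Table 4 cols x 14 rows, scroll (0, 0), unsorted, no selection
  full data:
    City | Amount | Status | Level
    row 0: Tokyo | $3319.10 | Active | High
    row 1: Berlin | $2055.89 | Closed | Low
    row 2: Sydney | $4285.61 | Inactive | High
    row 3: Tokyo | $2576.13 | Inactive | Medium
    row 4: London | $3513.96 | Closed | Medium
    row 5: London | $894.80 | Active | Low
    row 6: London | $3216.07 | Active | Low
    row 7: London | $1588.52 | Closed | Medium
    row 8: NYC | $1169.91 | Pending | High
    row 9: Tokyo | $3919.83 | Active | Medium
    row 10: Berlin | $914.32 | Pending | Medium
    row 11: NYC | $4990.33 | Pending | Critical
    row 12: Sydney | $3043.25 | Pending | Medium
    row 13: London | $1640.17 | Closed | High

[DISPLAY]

tup.py                ┃                   
ta/                   ┃                   
views/                ┃                   
] parser.py           ┃                   
] index.rs            ┃                   
] server.go           ┃                   
] ┏━━━━━━━━━━━━━━━━━━━━━━━━━━━━━━━━━━━┓   
] ┃ DataTable                         ┃   
co┠───────────────────────────────────┨   
] ┃City  │Amount  │Status  │Level     ┃   
] ┃──────┼────────┼────────┼────────  ┃   
] ┃Tokyo │$3319.10│Active  │High      ┃   
do┃Berlin│$2055.89│Closed  │Low       ┃   
━━┃Sydney│$4285.61│Inactive│High      ┃   
  ┃Tokyo │$2576.13│Inactive│Medium    ┃   
  ┃London│$3513.96│Closed  │Medium    ┃   
  ┃London│$894.80 │Active  │Low       ┃   
  ┃London│$3216.07│Active  │Low       ┃   
  ┃London│$1588.52│Closed  │Medium    ┃   
  ┃NYC   │$1169.91│Pending │High      ┃   
  ┗━━━━━━━━━━━━━━━━━━━━━━━━━━━━━━━━━━━┛   
    ┗━━━━━━━━━━━━━━━━━━━━━━━━┛            
                                          


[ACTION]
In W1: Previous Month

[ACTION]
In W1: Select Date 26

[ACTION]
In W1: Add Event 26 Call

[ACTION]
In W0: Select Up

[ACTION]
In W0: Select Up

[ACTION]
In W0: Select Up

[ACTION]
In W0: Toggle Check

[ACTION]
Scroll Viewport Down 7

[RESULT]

] parser.py           ┃                   
] index.rs            ┃                   
] server.go           ┃                   
] ┏━━━━━━━━━━━━━━━━━━━━━━━━━━━━━━━━━━━┓   
] ┃ DataTable                         ┃   
co┠───────────────────────────────────┨   
] ┃City  │Amount  │Status  │Level     ┃   
] ┃──────┼────────┼────────┼────────  ┃   
] ┃Tokyo │$3319.10│Active  │High      ┃   
do┃Berlin│$2055.89│Closed  │Low       ┃   
━━┃Sydney│$4285.61│Inactive│High      ┃   
  ┃Tokyo │$2576.13│Inactive│Medium    ┃   
  ┃London│$3513.96│Closed  │Medium    ┃   
  ┃London│$894.80 │Active  │Low       ┃   
  ┃London│$3216.07│Active  │Low       ┃   
  ┃London│$1588.52│Closed  │Medium    ┃   
  ┃NYC   │$1169.91│Pending │High      ┃   
  ┗━━━━━━━━━━━━━━━━━━━━━━━━━━━━━━━━━━━┛   
    ┗━━━━━━━━━━━━━━━━━━━━━━━━┛            
                                          
                                          
                                          
                                          


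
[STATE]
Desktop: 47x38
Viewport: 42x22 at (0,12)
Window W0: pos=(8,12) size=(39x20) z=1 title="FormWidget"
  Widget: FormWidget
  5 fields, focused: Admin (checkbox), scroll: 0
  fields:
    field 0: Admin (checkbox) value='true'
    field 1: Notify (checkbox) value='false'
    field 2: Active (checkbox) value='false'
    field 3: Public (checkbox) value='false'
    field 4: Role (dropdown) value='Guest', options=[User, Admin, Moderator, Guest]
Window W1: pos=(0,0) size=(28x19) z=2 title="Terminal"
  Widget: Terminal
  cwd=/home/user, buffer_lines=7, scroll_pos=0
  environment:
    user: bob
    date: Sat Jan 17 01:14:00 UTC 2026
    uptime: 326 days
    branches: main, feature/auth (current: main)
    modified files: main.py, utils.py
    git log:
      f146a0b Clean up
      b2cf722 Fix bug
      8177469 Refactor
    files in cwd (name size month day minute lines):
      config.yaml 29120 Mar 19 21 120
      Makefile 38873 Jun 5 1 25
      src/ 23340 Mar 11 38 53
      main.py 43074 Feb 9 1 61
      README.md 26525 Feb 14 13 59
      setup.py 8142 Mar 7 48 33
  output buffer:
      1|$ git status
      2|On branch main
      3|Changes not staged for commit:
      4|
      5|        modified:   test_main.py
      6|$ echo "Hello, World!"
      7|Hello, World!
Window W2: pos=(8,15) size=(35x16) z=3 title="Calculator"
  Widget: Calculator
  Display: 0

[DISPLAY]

┃                          ┃━━━━━━━━━━━━━━
┃                          ┃              
┃                          ┃──────────────
┃       ┏━━━━━━━━━━━━━━━━━━━━━━━━━━━━━━━━━
┃       ┃ Calculator                      
┃       ┠─────────────────────────────────
┗━━━━━━━┃                                0
        ┃┌───┬───┬───┬───┐                
        ┃│ 7 │ 8 │ 9 │ ÷ │                
        ┃├───┼───┼───┼───┤                
        ┃│ 4 │ 5 │ 6 │ × │                
        ┃├───┼───┼───┼───┤                
        ┃│ 1 │ 2 │ 3 │ - │                
        ┃├───┼───┼───┼───┤                
        ┃│ 0 │ . │ = │ + │                
        ┃├───┼───┼───┼───┤                
        ┃│ C │ MC│ MR│ M+│                
        ┃└───┴───┴───┴───┘                
        ┗━━━━━━━━━━━━━━━━━━━━━━━━━━━━━━━━━
        ┗━━━━━━━━━━━━━━━━━━━━━━━━━━━━━━━━━
                                          
                                          


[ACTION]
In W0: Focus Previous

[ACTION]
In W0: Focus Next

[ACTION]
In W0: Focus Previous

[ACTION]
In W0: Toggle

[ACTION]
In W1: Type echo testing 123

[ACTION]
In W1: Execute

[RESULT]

┃$ █                       ┃━━━━━━━━━━━━━━
┃                          ┃              
┃                          ┃──────────────
┃       ┏━━━━━━━━━━━━━━━━━━━━━━━━━━━━━━━━━
┃       ┃ Calculator                      
┃       ┠─────────────────────────────────
┗━━━━━━━┃                                0
        ┃┌───┬───┬───┬───┐                
        ┃│ 7 │ 8 │ 9 │ ÷ │                
        ┃├───┼───┼───┼───┤                
        ┃│ 4 │ 5 │ 6 │ × │                
        ┃├───┼───┼───┼───┤                
        ┃│ 1 │ 2 │ 3 │ - │                
        ┃├───┼───┼───┼───┤                
        ┃│ 0 │ . │ = │ + │                
        ┃├───┼───┼───┼───┤                
        ┃│ C │ MC│ MR│ M+│                
        ┃└───┴───┴───┴───┘                
        ┗━━━━━━━━━━━━━━━━━━━━━━━━━━━━━━━━━
        ┗━━━━━━━━━━━━━━━━━━━━━━━━━━━━━━━━━
                                          
                                          


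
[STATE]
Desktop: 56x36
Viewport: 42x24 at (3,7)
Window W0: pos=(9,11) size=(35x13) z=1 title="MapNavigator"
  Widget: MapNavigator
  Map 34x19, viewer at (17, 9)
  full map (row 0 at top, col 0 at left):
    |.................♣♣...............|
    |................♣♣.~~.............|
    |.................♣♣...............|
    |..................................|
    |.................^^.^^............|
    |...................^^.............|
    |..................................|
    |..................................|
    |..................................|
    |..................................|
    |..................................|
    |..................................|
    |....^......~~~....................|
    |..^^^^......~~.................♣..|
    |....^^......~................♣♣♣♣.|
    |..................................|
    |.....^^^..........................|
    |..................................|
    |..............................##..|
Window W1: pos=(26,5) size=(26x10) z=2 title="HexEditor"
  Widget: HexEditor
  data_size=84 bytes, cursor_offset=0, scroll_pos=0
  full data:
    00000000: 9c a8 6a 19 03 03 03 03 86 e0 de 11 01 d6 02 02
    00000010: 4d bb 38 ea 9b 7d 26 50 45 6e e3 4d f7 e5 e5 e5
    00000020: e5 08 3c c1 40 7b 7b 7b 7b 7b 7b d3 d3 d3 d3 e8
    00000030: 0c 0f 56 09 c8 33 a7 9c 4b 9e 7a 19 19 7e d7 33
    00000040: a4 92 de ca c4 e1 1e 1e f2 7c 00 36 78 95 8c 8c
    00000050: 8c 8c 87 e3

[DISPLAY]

                       ┠──────────────────
                       ┃00000000  9C a8 6a
                       ┃00000010  4d bb 38
                       ┃00000020  e5 08 3c
      ┏━━━━━━━━━━━━━━━━┃00000030  0c 0f 56
      ┃ MapNavigator   ┃00000040  a4 92 de
      ┠────────────────┃00000050  8c 8c 87
      ┃................┗━━━━━━━━━━━━━━━━━━
      ┃.................................┃ 
      ┃.................................┃ 
      ┃.................................┃ 
      ┃................@................┃ 
      ┃.................................┃ 
      ┃.................................┃ 
      ┃...^......~~~....................┃ 
      ┃.^^^^......~~.................♣..┃ 
      ┗━━━━━━━━━━━━━━━━━━━━━━━━━━━━━━━━━┛ 
                                          
                                          
                                          
                                          
                                          
                                          
                                          


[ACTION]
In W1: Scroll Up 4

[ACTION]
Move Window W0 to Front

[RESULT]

                       ┠──────────────────
                       ┃00000000  9C a8 6a
                       ┃00000010  4d bb 38
                       ┃00000020  e5 08 3c
      ┏━━━━━━━━━━━━━━━━━━━━━━━━━━━━━━━━━┓6
      ┃ MapNavigator                    ┃e
      ┠─────────────────────────────────┨7
      ┃..................^^.............┃━
      ┃.................................┃ 
      ┃.................................┃ 
      ┃.................................┃ 
      ┃................@................┃ 
      ┃.................................┃ 
      ┃.................................┃ 
      ┃...^......~~~....................┃ 
      ┃.^^^^......~~.................♣..┃ 
      ┗━━━━━━━━━━━━━━━━━━━━━━━━━━━━━━━━━┛ 
                                          
                                          
                                          
                                          
                                          
                                          
                                          


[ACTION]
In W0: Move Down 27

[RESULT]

                       ┠──────────────────
                       ┃00000000  9C a8 6a
                       ┃00000010  4d bb 38
                       ┃00000020  e5 08 3c
      ┏━━━━━━━━━━━━━━━━━━━━━━━━━━━━━━━━━┓6
      ┃ MapNavigator                    ┃e
      ┠─────────────────────────────────┨7
      ┃...^^......~................♣♣♣♣.┃━
      ┃.................................┃ 
      ┃....^^^..........................┃ 
      ┃.................................┃ 
      ┃................@............##..┃ 
      ┃                                 ┃ 
      ┃                                 ┃ 
      ┃                                 ┃ 
      ┃                                 ┃ 
      ┗━━━━━━━━━━━━━━━━━━━━━━━━━━━━━━━━━┛ 
                                          
                                          
                                          
                                          
                                          
                                          
                                          


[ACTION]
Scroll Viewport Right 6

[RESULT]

                 ┠────────────────────────
                 ┃00000000  9C a8 6a 19 03
                 ┃00000010  4d bb 38 ea 9b
                 ┃00000020  e5 08 3c c1 40
┏━━━━━━━━━━━━━━━━━━━━━━━━━━━━━━━━━┓6 09 c8
┃ MapNavigator                    ┃e ca c4
┠─────────────────────────────────┨7 e3   
┃...^^......~................♣♣♣♣.┃━━━━━━━
┃.................................┃       
┃....^^^..........................┃       
┃.................................┃       
┃................@............##..┃       
┃                                 ┃       
┃                                 ┃       
┃                                 ┃       
┃                                 ┃       
┗━━━━━━━━━━━━━━━━━━━━━━━━━━━━━━━━━┛       
                                          
                                          
                                          
                                          
                                          
                                          
                                          


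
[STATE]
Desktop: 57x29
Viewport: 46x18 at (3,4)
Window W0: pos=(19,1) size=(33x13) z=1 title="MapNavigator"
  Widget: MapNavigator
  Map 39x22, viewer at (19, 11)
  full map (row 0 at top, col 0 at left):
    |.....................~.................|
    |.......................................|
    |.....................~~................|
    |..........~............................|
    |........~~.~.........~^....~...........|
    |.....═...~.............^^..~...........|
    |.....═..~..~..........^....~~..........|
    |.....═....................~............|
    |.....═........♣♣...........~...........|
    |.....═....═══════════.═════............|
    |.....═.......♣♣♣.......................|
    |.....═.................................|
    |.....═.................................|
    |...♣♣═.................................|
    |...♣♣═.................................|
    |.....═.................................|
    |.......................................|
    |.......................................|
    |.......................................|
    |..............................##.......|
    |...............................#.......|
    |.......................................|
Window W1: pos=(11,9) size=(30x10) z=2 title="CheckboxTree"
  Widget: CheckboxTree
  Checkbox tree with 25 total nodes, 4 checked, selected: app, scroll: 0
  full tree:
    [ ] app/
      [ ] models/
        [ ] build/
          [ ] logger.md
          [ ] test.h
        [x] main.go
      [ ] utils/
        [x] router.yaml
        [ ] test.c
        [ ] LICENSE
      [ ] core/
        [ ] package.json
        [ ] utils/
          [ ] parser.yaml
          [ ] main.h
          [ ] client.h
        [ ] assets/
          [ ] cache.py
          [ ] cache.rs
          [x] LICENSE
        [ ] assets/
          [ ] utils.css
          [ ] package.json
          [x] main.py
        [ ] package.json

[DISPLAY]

                ┃.═....................~......
                ┃.═........♣♣...........~.....
                ┃.═....═══════════.═════......
                ┃.═.......♣♣♣.................
                ┃.═.............@.............
        ┏━━━━━━━━━━━━━━━━━━━━━━━━━━━━┓........
        ┃ CheckboxTree               ┃........
        ┠────────────────────────────┨........
        ┃>[-] app/                   ┃........
        ┃   [-] models/              ┃━━━━━━━━
        ┃     [ ] build/             ┃        
        ┃       [ ] logger.md        ┃        
        ┃       [ ] test.h           ┃        
        ┃     [x] main.go            ┃        
        ┗━━━━━━━━━━━━━━━━━━━━━━━━━━━━┛        
                                              
                                              
                                              


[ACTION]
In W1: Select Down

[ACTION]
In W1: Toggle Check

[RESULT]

                ┃.═....................~......
                ┃.═........♣♣...........~.....
                ┃.═....═══════════.═════......
                ┃.═.......♣♣♣.................
                ┃.═.............@.............
        ┏━━━━━━━━━━━━━━━━━━━━━━━━━━━━┓........
        ┃ CheckboxTree               ┃........
        ┠────────────────────────────┨........
        ┃ [-] app/                   ┃........
        ┃>  [x] models/              ┃━━━━━━━━
        ┃     [x] build/             ┃        
        ┃       [x] logger.md        ┃        
        ┃       [x] test.h           ┃        
        ┃     [x] main.go            ┃        
        ┗━━━━━━━━━━━━━━━━━━━━━━━━━━━━┛        
                                              
                                              
                                              


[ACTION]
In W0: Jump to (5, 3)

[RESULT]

                ┃                             
                ┃          ...................
                ┃          ...................
                ┃          ...................
                ┃          .....@....~........
        ┏━━━━━━━━━━━━━━━━━━━━━━━━━━━━┓~.......
        ┃ CheckboxTree               ┃........
        ┠────────────────────────────┨~.......
        ┃ [-] app/                   ┃........
        ┃>  [x] models/              ┃━━━━━━━━
        ┃     [x] build/             ┃        
        ┃       [x] logger.md        ┃        
        ┃       [x] test.h           ┃        
        ┃     [x] main.go            ┃        
        ┗━━━━━━━━━━━━━━━━━━━━━━━━━━━━┛        
                                              
                                              
                                              


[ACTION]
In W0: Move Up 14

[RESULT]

                ┃                             
                ┃                             
                ┃                             
                ┃                             
                ┃          .....@.............
        ┏━━━━━━━━━━━━━━━━━━━━━━━━━━━━┓........
        ┃ CheckboxTree               ┃........
        ┠────────────────────────────┨........
        ┃ [-] app/                   ┃~.......
        ┃>  [x] models/              ┃━━━━━━━━
        ┃     [x] build/             ┃        
        ┃       [x] logger.md        ┃        
        ┃       [x] test.h           ┃        
        ┃     [x] main.go            ┃        
        ┗━━━━━━━━━━━━━━━━━━━━━━━━━━━━┛        
                                              
                                              
                                              


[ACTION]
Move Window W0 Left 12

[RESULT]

    ┃                               ┃         
    ┃                               ┃         
    ┃                               ┃         
    ┃                               ┃         
    ┃          .....@...............┃         
    ┃   ┏━━━━━━━━━━━━━━━━━━━━━━━━━━━━┓        
    ┃   ┃ CheckboxTree               ┃        
    ┃   ┠────────────────────────────┨        
    ┃   ┃ [-] app/                   ┃        
    ┗━━━┃>  [x] models/              ┃        
        ┃     [x] build/             ┃        
        ┃       [x] logger.md        ┃        
        ┃       [x] test.h           ┃        
        ┃     [x] main.go            ┃        
        ┗━━━━━━━━━━━━━━━━━━━━━━━━━━━━┛        
                                              
                                              
                                              
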